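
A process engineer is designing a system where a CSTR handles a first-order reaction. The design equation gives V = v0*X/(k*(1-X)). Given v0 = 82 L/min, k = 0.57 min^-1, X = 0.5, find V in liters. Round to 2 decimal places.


V = v0 * X / (k * (1 - X))
V = 82 * 0.5 / (0.57 * (1 - 0.5))
V = 41.0 / (0.57 * 0.5)
V = 41.0 / 0.285
V = 143.86 L


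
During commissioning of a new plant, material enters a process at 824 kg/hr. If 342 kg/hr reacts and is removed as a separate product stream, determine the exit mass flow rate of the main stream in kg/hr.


Steady-state mass balance on the main outlet: F_out = F_in - F_removed
F_out = 824 - 342
F_out = 482 kg/hr


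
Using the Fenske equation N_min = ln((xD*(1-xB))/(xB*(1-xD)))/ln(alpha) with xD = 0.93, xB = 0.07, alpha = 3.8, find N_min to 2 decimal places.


N_min = ln((xD*(1-xB))/(xB*(1-xD))) / ln(alpha)
Numerator inside ln: 0.8649 / 0.0049 = 176.510204
ln(176.510204) = 5.173379
ln(alpha) = ln(3.8) = 1.335001
N_min = 5.173379 / 1.335001 = 3.88


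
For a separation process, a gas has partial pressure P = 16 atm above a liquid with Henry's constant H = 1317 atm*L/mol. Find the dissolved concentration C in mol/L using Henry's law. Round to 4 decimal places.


C = P / H
C = 16 / 1317
C = 0.0121 mol/L


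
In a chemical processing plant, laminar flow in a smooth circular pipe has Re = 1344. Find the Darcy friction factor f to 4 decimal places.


f = 64 / Re
f = 64 / 1344
f = 0.0476


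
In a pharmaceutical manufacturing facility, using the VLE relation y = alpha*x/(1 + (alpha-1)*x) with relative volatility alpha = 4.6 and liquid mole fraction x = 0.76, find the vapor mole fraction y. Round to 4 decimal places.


y = alpha*x / (1 + (alpha-1)*x)
y = 4.6*0.76 / (1 + (4.6-1)*0.76)
y = 3.496 / (1 + 2.736)
y = 3.496 / 3.736
y = 0.9358


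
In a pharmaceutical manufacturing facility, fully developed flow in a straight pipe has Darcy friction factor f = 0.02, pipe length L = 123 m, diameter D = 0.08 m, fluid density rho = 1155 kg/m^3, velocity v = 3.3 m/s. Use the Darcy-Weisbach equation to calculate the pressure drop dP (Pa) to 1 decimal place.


dP = f * (L/D) * (rho*v^2/2)
dP = 0.02 * (123/0.08) * (1155*3.3^2/2)
L/D = 1537.5
rho*v^2/2 = 1155*10.89/2 = 6288.975
dP = 0.02 * 1537.5 * 6288.975
dP = 193386.0 Pa


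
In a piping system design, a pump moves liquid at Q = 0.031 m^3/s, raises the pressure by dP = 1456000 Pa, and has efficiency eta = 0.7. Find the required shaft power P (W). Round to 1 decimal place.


P = Q * dP / eta
P = 0.031 * 1456000 / 0.7
P = 45136.0 / 0.7
P = 64480.0 W


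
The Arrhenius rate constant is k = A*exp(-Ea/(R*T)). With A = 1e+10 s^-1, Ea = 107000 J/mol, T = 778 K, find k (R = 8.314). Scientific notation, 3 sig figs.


k = A * exp(-Ea/(R*T))
k = 1e+10 * exp(-107000 / (8.314 * 778))
k = 1e+10 * exp(-16.542234)
k = 6.54e+02


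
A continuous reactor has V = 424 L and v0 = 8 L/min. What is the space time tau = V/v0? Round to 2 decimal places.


tau = V / v0
tau = 424 / 8
tau = 53.00 min


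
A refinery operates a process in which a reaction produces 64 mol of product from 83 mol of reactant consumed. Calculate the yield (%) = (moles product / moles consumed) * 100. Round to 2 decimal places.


Yield = (moles product / moles consumed) * 100%
Yield = (64 / 83) * 100
Yield = 0.7711 * 100
Yield = 77.11%


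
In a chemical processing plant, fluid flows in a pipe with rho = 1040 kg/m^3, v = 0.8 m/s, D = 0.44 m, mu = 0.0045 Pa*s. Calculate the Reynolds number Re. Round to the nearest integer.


Re = rho * v * D / mu
Re = 1040 * 0.8 * 0.44 / 0.0045
Re = 366.08 / 0.0045
Re = 81351


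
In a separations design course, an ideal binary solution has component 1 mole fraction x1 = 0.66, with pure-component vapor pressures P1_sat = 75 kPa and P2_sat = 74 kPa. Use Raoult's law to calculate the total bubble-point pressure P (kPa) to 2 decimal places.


P = x1*P1_sat + x2*P2_sat
x2 = 1 - x1 = 1 - 0.66 = 0.34
P = 0.66*75 + 0.34*74
P = 49.5 + 25.16
P = 74.66 kPa


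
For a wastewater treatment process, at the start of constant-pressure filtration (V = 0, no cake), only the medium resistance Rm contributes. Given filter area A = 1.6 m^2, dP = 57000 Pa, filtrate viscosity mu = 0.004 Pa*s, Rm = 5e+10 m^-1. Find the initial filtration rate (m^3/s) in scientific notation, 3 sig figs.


rate = A * dP / (mu * Rm)
rate = 1.6 * 57000 / (0.004 * 5e+10)
rate = 91200.0 / 2.000e+08
rate = 4.56e-04 m^3/s


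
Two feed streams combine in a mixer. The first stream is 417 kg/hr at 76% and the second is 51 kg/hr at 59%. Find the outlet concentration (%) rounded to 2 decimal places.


Mass balance on solute: F1*x1 + F2*x2 = F3*x3
F3 = F1 + F2 = 417 + 51 = 468 kg/hr
x3 = (F1*x1 + F2*x2)/F3
x3 = (417*0.76 + 51*0.59) / 468
x3 = 74.15%


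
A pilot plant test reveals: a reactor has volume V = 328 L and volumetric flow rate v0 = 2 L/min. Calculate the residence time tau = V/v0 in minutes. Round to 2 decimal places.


tau = V / v0
tau = 328 / 2
tau = 164.00 min


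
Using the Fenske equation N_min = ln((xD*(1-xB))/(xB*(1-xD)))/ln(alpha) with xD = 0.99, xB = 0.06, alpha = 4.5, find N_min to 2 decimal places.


N_min = ln((xD*(1-xB))/(xB*(1-xD))) / ln(alpha)
Numerator inside ln: 0.9306 / 0.0006 = 1551.0
ln(1551.0) = 7.346655
ln(alpha) = ln(4.5) = 1.504077
N_min = 7.346655 / 1.504077 = 4.88


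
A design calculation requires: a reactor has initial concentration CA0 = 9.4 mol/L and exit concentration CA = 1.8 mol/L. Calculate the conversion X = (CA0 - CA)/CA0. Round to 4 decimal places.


X = (CA0 - CA) / CA0
X = (9.4 - 1.8) / 9.4
X = 7.6 / 9.4
X = 0.8085


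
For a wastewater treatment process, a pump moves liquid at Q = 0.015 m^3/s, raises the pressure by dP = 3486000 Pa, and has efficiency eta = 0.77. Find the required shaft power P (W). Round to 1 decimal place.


P = Q * dP / eta
P = 0.015 * 3486000 / 0.77
P = 52290.0 / 0.77
P = 67909.1 W


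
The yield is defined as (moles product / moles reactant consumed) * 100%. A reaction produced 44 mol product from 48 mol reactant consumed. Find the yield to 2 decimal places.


Yield = (moles product / moles consumed) * 100%
Yield = (44 / 48) * 100
Yield = 0.9167 * 100
Yield = 91.67%


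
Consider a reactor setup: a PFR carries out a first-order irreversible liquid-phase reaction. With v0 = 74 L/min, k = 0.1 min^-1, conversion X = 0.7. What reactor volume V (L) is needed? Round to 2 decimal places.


V = (v0/k) * ln(1/(1-X))
V = (74/0.1) * ln(1/(1-0.7))
V = 740.0 * ln(3.333333)
V = 740.0 * 1.203973
V = 890.94 L


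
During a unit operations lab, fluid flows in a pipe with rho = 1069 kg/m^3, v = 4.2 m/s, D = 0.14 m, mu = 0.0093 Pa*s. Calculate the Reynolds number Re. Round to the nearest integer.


Re = rho * v * D / mu
Re = 1069 * 4.2 * 0.14 / 0.0093
Re = 628.572 / 0.0093
Re = 67588


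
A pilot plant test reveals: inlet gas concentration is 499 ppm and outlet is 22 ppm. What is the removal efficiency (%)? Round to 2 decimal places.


Efficiency = (G_in - G_out) / G_in * 100%
Efficiency = (499 - 22) / 499 * 100
Efficiency = 477 / 499 * 100
Efficiency = 95.59%


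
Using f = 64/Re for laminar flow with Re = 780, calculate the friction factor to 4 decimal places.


f = 64 / Re
f = 64 / 780
f = 0.0821


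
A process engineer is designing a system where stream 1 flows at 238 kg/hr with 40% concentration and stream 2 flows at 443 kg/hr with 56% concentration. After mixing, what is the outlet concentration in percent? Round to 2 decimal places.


Mass balance on solute: F1*x1 + F2*x2 = F3*x3
F3 = F1 + F2 = 238 + 443 = 681 kg/hr
x3 = (F1*x1 + F2*x2)/F3
x3 = (238*0.4 + 443*0.56) / 681
x3 = 50.41%


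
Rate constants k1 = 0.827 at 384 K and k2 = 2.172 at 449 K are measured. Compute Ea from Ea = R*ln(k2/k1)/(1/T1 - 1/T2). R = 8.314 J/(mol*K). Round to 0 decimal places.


Ea = R * ln(k2/k1) / (1/T1 - 1/T2)
ln(k2/k1) = ln(2.172/0.827) = 0.965599
1/T1 - 1/T2 = 1/384 - 1/449 = 0.000376995174
Ea = 8.314 * 0.965599 / 0.000376995174
Ea = 21295 J/mol


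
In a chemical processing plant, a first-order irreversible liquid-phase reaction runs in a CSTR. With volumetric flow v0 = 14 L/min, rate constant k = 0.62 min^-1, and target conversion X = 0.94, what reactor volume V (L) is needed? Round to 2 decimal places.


V = v0 * X / (k * (1 - X))
V = 14 * 0.94 / (0.62 * (1 - 0.94))
V = 13.16 / (0.62 * 0.06)
V = 13.16 / 0.0372
V = 353.76 L


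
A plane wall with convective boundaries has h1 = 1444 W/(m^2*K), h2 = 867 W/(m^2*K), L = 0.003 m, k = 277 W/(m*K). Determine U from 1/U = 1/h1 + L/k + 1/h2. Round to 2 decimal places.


1/U = 1/h1 + L/k + 1/h2
1/U = 1/1444 + 0.003/277 + 1/867
1/U = 0.0006925208 + 1.08303e-05 + 0.0011534025
1/U = 0.0018567536
U = 538.57 W/(m^2*K)


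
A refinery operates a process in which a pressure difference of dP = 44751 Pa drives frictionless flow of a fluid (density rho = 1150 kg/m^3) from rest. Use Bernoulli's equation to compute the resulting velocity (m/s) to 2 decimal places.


v = sqrt(2*dP/rho)
v = sqrt(2*44751/1150)
v = sqrt(77.827826)
v = 8.82 m/s


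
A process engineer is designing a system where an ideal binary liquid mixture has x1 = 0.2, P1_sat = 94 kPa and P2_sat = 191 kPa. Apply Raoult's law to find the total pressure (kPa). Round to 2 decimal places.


P = x1*P1_sat + x2*P2_sat
x2 = 1 - x1 = 1 - 0.2 = 0.8
P = 0.2*94 + 0.8*191
P = 18.8 + 152.8
P = 171.60 kPa


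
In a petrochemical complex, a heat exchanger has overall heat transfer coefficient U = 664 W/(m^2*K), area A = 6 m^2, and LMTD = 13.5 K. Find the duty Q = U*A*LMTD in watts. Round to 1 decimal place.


Q = U * A * LMTD
Q = 664 * 6 * 13.5
Q = 53784.0 W


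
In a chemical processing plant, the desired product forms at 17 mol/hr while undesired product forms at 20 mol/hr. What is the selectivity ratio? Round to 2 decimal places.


S = desired product rate / undesired product rate
S = 17 / 20
S = 0.85


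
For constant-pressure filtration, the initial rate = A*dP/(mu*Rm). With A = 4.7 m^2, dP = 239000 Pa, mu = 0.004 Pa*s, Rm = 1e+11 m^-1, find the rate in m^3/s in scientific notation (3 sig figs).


rate = A * dP / (mu * Rm)
rate = 4.7 * 239000 / (0.004 * 1e+11)
rate = 1123300.0 / 4.000e+08
rate = 2.81e-03 m^3/s


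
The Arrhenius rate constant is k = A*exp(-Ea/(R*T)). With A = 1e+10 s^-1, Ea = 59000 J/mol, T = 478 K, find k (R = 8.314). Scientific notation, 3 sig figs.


k = A * exp(-Ea/(R*T))
k = 1e+10 * exp(-59000 / (8.314 * 478))
k = 1e+10 * exp(-14.846159)
k = 3.57e+03


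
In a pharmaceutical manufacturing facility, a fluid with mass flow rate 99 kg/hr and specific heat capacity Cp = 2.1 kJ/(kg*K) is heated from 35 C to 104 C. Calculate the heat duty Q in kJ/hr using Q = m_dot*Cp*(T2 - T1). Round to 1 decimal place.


Q = m_dot * Cp * (T2 - T1)
Q = 99 * 2.1 * (104 - 35)
Q = 99 * 2.1 * 69
Q = 14345.1 kJ/hr


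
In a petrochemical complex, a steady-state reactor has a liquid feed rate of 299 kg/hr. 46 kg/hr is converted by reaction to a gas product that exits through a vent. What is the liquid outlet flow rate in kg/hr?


Steady-state mass balance on the main outlet: F_out = F_in - F_removed
F_out = 299 - 46
F_out = 253 kg/hr


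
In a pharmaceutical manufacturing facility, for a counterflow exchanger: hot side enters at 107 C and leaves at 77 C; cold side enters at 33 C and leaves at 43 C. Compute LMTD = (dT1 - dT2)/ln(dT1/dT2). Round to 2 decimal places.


dT1 = Th_in - Tc_out = 107 - 43 = 64
dT2 = Th_out - Tc_in = 77 - 33 = 44
LMTD = (dT1 - dT2) / ln(dT1/dT2)
LMTD = (64 - 44) / ln(64/44)
LMTD = 53.38 K


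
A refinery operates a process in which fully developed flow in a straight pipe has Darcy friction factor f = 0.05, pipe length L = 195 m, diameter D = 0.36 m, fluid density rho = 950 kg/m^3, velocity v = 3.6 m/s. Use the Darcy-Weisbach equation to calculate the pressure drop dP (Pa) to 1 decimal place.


dP = f * (L/D) * (rho*v^2/2)
dP = 0.05 * (195/0.36) * (950*3.6^2/2)
L/D = 541.66666667
rho*v^2/2 = 950*12.96/2 = 6156.0
dP = 0.05 * 541.66666667 * 6156.0
dP = 166725.0 Pa


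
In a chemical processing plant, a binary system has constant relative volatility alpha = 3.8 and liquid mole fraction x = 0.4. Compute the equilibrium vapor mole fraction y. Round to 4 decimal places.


y = alpha*x / (1 + (alpha-1)*x)
y = 3.8*0.4 / (1 + (3.8-1)*0.4)
y = 1.52 / (1 + 1.12)
y = 1.52 / 2.12
y = 0.7170


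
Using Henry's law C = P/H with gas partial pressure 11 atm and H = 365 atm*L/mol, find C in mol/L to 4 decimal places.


C = P / H
C = 11 / 365
C = 0.0301 mol/L


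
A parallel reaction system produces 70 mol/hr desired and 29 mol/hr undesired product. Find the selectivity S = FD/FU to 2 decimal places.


S = desired product rate / undesired product rate
S = 70 / 29
S = 2.41


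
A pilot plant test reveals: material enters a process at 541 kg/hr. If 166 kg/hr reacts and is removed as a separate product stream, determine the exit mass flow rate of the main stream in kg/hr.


Steady-state mass balance on the main outlet: F_out = F_in - F_removed
F_out = 541 - 166
F_out = 375 kg/hr


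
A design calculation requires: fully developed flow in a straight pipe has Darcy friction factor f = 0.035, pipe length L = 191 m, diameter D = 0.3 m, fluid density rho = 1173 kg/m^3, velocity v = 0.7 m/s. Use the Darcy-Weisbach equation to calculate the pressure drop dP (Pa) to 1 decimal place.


dP = f * (L/D) * (rho*v^2/2)
dP = 0.035 * (191/0.3) * (1173*0.7^2/2)
L/D = 636.66666667
rho*v^2/2 = 1173*0.49/2 = 287.385
dP = 0.035 * 636.66666667 * 287.385
dP = 6403.9 Pa


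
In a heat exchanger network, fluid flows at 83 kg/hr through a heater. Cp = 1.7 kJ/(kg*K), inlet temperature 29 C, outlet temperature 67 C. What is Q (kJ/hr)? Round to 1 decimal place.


Q = m_dot * Cp * (T2 - T1)
Q = 83 * 1.7 * (67 - 29)
Q = 83 * 1.7 * 38
Q = 5361.8 kJ/hr


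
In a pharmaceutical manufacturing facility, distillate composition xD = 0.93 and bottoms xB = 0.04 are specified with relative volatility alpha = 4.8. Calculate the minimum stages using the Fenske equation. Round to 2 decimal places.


N_min = ln((xD*(1-xB))/(xB*(1-xD))) / ln(alpha)
Numerator inside ln: 0.8928 / 0.0028 = 318.857143
ln(318.857143) = 5.764743
ln(alpha) = ln(4.8) = 1.568616
N_min = 5.764743 / 1.568616 = 3.68


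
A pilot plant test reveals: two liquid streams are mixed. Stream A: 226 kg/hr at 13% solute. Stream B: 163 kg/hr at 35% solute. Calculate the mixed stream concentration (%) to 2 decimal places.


Mass balance on solute: F1*x1 + F2*x2 = F3*x3
F3 = F1 + F2 = 226 + 163 = 389 kg/hr
x3 = (F1*x1 + F2*x2)/F3
x3 = (226*0.13 + 163*0.35) / 389
x3 = 22.22%


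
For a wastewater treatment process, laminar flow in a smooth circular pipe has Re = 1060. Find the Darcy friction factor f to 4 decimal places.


f = 64 / Re
f = 64 / 1060
f = 0.0604


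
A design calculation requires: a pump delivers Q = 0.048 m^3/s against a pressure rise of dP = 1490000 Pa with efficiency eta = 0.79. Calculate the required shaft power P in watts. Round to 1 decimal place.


P = Q * dP / eta
P = 0.048 * 1490000 / 0.79
P = 71520.0 / 0.79
P = 90531.6 W


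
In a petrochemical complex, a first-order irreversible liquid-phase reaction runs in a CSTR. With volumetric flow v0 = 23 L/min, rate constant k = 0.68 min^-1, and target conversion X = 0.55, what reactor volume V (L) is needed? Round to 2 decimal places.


V = v0 * X / (k * (1 - X))
V = 23 * 0.55 / (0.68 * (1 - 0.55))
V = 12.65 / (0.68 * 0.45)
V = 12.65 / 0.306
V = 41.34 L


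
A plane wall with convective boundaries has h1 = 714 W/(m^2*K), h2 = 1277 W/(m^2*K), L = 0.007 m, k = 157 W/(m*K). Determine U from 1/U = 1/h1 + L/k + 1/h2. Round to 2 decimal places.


1/U = 1/h1 + L/k + 1/h2
1/U = 1/714 + 0.007/157 + 1/1277
1/U = 0.0014005602 + 4.4586e-05 + 0.0007830854
1/U = 0.0022282316
U = 448.79 W/(m^2*K)


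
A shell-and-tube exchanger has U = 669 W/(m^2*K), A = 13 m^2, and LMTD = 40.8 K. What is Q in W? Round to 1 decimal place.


Q = U * A * LMTD
Q = 669 * 13 * 40.8
Q = 354837.6 W


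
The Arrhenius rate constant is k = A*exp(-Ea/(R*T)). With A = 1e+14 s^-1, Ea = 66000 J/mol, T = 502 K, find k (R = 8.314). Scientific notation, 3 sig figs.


k = A * exp(-Ea/(R*T))
k = 1e+14 * exp(-66000 / (8.314 * 502))
k = 1e+14 * exp(-15.81358)
k = 1.36e+07


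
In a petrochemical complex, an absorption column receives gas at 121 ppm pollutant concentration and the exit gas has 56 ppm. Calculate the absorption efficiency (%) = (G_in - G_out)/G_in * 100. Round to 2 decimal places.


Efficiency = (G_in - G_out) / G_in * 100%
Efficiency = (121 - 56) / 121 * 100
Efficiency = 65 / 121 * 100
Efficiency = 53.72%


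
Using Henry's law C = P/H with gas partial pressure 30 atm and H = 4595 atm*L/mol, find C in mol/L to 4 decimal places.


C = P / H
C = 30 / 4595
C = 0.0065 mol/L


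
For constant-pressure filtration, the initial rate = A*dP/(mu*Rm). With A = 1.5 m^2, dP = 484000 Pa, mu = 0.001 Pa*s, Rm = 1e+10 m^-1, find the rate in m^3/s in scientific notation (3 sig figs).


rate = A * dP / (mu * Rm)
rate = 1.5 * 484000 / (0.001 * 1e+10)
rate = 726000.0 / 1.000e+07
rate = 7.26e-02 m^3/s


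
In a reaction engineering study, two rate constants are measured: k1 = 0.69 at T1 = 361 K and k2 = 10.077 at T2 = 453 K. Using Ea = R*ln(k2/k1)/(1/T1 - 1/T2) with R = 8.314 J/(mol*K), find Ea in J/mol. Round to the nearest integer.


Ea = R * ln(k2/k1) / (1/T1 - 1/T2)
ln(k2/k1) = ln(10.077/0.69) = 2.6813193
1/T1 - 1/T2 = 1/361 - 1/453 = 0.000562577584
Ea = 8.314 * 2.6813193 / 0.000562577584
Ea = 39626 J/mol


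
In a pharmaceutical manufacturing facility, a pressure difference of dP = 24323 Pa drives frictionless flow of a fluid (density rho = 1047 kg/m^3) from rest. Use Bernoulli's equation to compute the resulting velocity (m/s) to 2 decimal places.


v = sqrt(2*dP/rho)
v = sqrt(2*24323/1047)
v = sqrt(46.462273)
v = 6.82 m/s


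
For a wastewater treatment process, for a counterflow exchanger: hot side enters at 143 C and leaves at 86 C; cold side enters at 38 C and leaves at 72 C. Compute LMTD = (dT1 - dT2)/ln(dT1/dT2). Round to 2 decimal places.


dT1 = Th_in - Tc_out = 143 - 72 = 71
dT2 = Th_out - Tc_in = 86 - 38 = 48
LMTD = (dT1 - dT2) / ln(dT1/dT2)
LMTD = (71 - 48) / ln(71/48)
LMTD = 58.75 K


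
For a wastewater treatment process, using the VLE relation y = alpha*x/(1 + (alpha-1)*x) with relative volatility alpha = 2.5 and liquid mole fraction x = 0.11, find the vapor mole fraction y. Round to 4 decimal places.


y = alpha*x / (1 + (alpha-1)*x)
y = 2.5*0.11 / (1 + (2.5-1)*0.11)
y = 0.275 / (1 + 0.165)
y = 0.275 / 1.165
y = 0.2361


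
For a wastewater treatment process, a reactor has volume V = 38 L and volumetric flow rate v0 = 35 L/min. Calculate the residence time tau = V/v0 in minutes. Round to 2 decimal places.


tau = V / v0
tau = 38 / 35
tau = 1.09 min


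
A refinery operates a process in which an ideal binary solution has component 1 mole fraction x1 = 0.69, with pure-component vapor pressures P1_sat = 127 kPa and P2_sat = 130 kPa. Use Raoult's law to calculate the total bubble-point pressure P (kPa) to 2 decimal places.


P = x1*P1_sat + x2*P2_sat
x2 = 1 - x1 = 1 - 0.69 = 0.31
P = 0.69*127 + 0.31*130
P = 87.63 + 40.3
P = 127.93 kPa


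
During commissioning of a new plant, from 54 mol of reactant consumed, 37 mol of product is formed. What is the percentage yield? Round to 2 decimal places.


Yield = (moles product / moles consumed) * 100%
Yield = (37 / 54) * 100
Yield = 0.6852 * 100
Yield = 68.52%


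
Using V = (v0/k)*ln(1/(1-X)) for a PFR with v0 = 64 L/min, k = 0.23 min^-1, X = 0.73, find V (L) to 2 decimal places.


V = (v0/k) * ln(1/(1-X))
V = (64/0.23) * ln(1/(1-0.73))
V = 278.26087 * ln(3.703704)
V = 278.26087 * 1.309333
V = 364.34 L


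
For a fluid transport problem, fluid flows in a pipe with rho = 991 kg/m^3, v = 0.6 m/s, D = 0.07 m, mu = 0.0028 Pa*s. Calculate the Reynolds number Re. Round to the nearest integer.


Re = rho * v * D / mu
Re = 991 * 0.6 * 0.07 / 0.0028
Re = 41.622 / 0.0028
Re = 14865


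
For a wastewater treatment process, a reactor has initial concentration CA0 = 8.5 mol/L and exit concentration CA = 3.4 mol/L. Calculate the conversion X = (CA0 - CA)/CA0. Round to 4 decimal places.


X = (CA0 - CA) / CA0
X = (8.5 - 3.4) / 8.5
X = 5.1 / 8.5
X = 0.6000


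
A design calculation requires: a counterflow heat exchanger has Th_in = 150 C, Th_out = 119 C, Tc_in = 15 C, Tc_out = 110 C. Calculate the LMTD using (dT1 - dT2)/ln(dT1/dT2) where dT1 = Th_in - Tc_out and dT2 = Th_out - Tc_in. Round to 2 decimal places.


dT1 = Th_in - Tc_out = 150 - 110 = 40
dT2 = Th_out - Tc_in = 119 - 15 = 104
LMTD = (dT1 - dT2) / ln(dT1/dT2)
LMTD = (40 - 104) / ln(40/104)
LMTD = 66.98 K


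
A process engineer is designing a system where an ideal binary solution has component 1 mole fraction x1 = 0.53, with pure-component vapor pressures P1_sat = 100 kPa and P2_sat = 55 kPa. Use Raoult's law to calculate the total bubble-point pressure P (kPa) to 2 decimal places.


P = x1*P1_sat + x2*P2_sat
x2 = 1 - x1 = 1 - 0.53 = 0.47
P = 0.53*100 + 0.47*55
P = 53.0 + 25.85
P = 78.85 kPa


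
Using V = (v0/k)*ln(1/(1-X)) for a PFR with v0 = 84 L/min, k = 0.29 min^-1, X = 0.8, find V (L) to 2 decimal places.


V = (v0/k) * ln(1/(1-X))
V = (84/0.29) * ln(1/(1-0.8))
V = 289.655172 * ln(5.0)
V = 289.655172 * 1.609438
V = 466.18 L


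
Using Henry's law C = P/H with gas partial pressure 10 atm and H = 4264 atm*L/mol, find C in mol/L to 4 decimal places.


C = P / H
C = 10 / 4264
C = 0.0023 mol/L


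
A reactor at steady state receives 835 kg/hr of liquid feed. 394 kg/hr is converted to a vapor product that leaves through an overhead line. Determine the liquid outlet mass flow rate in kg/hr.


Steady-state mass balance on the main outlet: F_out = F_in - F_removed
F_out = 835 - 394
F_out = 441 kg/hr


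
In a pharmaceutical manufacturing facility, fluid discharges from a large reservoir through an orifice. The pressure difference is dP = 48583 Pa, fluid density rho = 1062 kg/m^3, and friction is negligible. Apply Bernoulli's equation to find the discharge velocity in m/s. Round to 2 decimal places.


v = sqrt(2*dP/rho)
v = sqrt(2*48583/1062)
v = sqrt(91.493409)
v = 9.57 m/s


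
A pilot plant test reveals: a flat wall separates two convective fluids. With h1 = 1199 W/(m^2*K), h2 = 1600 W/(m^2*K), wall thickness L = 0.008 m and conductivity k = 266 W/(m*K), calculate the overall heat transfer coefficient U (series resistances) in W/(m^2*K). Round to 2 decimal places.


1/U = 1/h1 + L/k + 1/h2
1/U = 1/1199 + 0.008/266 + 1/1600
1/U = 0.0008340284 + 3.00752e-05 + 0.000625
1/U = 0.0014891036
U = 671.54 W/(m^2*K)


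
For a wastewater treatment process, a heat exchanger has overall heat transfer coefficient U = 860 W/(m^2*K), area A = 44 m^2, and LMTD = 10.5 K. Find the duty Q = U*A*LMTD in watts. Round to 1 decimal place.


Q = U * A * LMTD
Q = 860 * 44 * 10.5
Q = 397320.0 W


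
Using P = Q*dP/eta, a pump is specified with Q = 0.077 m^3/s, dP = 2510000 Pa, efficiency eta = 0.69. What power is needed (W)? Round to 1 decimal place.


P = Q * dP / eta
P = 0.077 * 2510000 / 0.69
P = 193270.0 / 0.69
P = 280101.4 W


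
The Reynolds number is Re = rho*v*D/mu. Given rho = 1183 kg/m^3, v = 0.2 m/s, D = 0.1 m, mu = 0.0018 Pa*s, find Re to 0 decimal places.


Re = rho * v * D / mu
Re = 1183 * 0.2 * 0.1 / 0.0018
Re = 23.66 / 0.0018
Re = 13144


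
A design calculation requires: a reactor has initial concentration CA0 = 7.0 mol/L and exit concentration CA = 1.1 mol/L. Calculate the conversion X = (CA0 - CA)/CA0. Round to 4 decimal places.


X = (CA0 - CA) / CA0
X = (7.0 - 1.1) / 7.0
X = 5.9 / 7.0
X = 0.8429


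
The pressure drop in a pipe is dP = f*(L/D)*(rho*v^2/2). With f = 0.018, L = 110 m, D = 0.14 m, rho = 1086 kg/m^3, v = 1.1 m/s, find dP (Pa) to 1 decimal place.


dP = f * (L/D) * (rho*v^2/2)
dP = 0.018 * (110/0.14) * (1086*1.1^2/2)
L/D = 785.71428571
rho*v^2/2 = 1086*1.21/2 = 657.03
dP = 0.018 * 785.71428571 * 657.03
dP = 9292.3 Pa


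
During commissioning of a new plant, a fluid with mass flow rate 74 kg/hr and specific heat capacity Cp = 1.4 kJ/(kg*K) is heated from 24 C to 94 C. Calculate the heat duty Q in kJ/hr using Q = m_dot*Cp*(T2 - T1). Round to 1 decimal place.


Q = m_dot * Cp * (T2 - T1)
Q = 74 * 1.4 * (94 - 24)
Q = 74 * 1.4 * 70
Q = 7252.0 kJ/hr


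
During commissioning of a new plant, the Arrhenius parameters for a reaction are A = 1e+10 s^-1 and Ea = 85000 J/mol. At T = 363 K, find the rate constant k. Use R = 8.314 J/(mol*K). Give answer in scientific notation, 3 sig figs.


k = A * exp(-Ea/(R*T))
k = 1e+10 * exp(-85000 / (8.314 * 363))
k = 1e+10 * exp(-28.164515)
k = 5.87e-03


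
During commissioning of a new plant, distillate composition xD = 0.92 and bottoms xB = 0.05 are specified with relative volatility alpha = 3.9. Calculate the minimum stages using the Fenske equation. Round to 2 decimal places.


N_min = ln((xD*(1-xB))/(xB*(1-xD))) / ln(alpha)
Numerator inside ln: 0.874 / 0.004 = 218.5
ln(218.5) = 5.386786
ln(alpha) = ln(3.9) = 1.360977
N_min = 5.386786 / 1.360977 = 3.96


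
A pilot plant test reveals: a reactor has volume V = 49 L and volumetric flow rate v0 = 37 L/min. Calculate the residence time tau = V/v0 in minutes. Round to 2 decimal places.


tau = V / v0
tau = 49 / 37
tau = 1.32 min


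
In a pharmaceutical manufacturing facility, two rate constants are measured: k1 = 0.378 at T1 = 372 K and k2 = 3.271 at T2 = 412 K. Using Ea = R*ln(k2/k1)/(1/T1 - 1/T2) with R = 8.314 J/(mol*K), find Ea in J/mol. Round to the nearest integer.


Ea = R * ln(k2/k1) / (1/T1 - 1/T2)
ln(k2/k1) = ln(3.271/0.378) = 2.1579568
1/T1 - 1/T2 = 1/372 - 1/412 = 0.000260987577
Ea = 8.314 * 2.1579568 / 0.000260987577
Ea = 68744 J/mol


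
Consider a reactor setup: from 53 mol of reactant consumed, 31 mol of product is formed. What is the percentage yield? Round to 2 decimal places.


Yield = (moles product / moles consumed) * 100%
Yield = (31 / 53) * 100
Yield = 0.5849 * 100
Yield = 58.49%


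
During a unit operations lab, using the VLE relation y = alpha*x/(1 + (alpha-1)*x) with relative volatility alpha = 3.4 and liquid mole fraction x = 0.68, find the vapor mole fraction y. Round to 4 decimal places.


y = alpha*x / (1 + (alpha-1)*x)
y = 3.4*0.68 / (1 + (3.4-1)*0.68)
y = 2.312 / (1 + 1.632)
y = 2.312 / 2.632
y = 0.8784


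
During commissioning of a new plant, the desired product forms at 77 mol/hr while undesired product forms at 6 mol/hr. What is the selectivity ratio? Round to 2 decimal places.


S = desired product rate / undesired product rate
S = 77 / 6
S = 12.83


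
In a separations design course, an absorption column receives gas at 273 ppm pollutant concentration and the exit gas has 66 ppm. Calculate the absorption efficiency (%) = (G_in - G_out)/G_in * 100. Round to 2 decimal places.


Efficiency = (G_in - G_out) / G_in * 100%
Efficiency = (273 - 66) / 273 * 100
Efficiency = 207 / 273 * 100
Efficiency = 75.82%


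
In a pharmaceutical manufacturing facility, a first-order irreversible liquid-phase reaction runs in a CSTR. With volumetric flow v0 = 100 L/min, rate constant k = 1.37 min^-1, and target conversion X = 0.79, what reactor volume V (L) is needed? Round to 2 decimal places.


V = v0 * X / (k * (1 - X))
V = 100 * 0.79 / (1.37 * (1 - 0.79))
V = 79.0 / (1.37 * 0.21)
V = 79.0 / 0.2877
V = 274.59 L


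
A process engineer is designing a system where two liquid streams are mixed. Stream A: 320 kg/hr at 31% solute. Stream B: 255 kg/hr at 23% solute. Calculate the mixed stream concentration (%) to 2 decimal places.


Mass balance on solute: F1*x1 + F2*x2 = F3*x3
F3 = F1 + F2 = 320 + 255 = 575 kg/hr
x3 = (F1*x1 + F2*x2)/F3
x3 = (320*0.31 + 255*0.23) / 575
x3 = 27.45%


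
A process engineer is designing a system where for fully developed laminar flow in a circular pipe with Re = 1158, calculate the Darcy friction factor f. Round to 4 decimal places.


f = 64 / Re
f = 64 / 1158
f = 0.0553


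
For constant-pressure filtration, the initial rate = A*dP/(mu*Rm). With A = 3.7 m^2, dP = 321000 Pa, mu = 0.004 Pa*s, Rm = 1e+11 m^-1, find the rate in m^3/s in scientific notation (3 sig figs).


rate = A * dP / (mu * Rm)
rate = 3.7 * 321000 / (0.004 * 1e+11)
rate = 1187700.0 / 4.000e+08
rate = 2.97e-03 m^3/s


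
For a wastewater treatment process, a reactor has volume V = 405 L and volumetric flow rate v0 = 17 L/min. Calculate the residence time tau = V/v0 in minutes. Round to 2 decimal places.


tau = V / v0
tau = 405 / 17
tau = 23.82 min


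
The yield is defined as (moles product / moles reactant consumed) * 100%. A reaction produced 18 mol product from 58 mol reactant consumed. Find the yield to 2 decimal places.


Yield = (moles product / moles consumed) * 100%
Yield = (18 / 58) * 100
Yield = 0.3103 * 100
Yield = 31.03%


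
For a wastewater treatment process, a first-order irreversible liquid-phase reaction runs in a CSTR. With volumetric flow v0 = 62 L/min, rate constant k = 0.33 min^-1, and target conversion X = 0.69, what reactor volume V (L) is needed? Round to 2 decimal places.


V = v0 * X / (k * (1 - X))
V = 62 * 0.69 / (0.33 * (1 - 0.69))
V = 42.78 / (0.33 * 0.31)
V = 42.78 / 0.1023
V = 418.18 L


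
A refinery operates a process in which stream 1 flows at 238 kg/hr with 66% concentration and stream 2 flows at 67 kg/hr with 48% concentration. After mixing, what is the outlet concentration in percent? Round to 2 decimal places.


Mass balance on solute: F1*x1 + F2*x2 = F3*x3
F3 = F1 + F2 = 238 + 67 = 305 kg/hr
x3 = (F1*x1 + F2*x2)/F3
x3 = (238*0.66 + 67*0.48) / 305
x3 = 62.05%


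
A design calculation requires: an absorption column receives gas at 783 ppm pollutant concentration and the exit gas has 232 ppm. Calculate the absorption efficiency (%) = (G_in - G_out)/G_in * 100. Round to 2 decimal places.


Efficiency = (G_in - G_out) / G_in * 100%
Efficiency = (783 - 232) / 783 * 100
Efficiency = 551 / 783 * 100
Efficiency = 70.37%


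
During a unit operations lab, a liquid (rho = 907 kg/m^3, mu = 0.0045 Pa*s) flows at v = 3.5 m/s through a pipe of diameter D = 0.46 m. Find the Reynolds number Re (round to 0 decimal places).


Re = rho * v * D / mu
Re = 907 * 3.5 * 0.46 / 0.0045
Re = 1460.27 / 0.0045
Re = 324504


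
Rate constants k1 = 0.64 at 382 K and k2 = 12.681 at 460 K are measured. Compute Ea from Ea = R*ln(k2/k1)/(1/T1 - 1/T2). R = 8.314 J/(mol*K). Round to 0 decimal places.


Ea = R * ln(k2/k1) / (1/T1 - 1/T2)
ln(k2/k1) = ln(12.681/0.64) = 2.9863919
1/T1 - 1/T2 = 1/382 - 1/460 = 0.000443888004
Ea = 8.314 * 2.9863919 / 0.000443888004
Ea = 55935 J/mol


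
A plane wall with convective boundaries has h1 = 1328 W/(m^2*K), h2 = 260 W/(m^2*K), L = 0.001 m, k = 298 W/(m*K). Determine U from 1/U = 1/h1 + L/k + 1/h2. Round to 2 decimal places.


1/U = 1/h1 + L/k + 1/h2
1/U = 1/1328 + 0.001/298 + 1/260
1/U = 0.000753012 + 3.3557e-06 + 0.0038461538
1/U = 0.0046025215
U = 217.27 W/(m^2*K)


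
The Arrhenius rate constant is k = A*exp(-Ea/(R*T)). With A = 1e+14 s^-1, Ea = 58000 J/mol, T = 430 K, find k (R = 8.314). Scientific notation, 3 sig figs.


k = A * exp(-Ea/(R*T))
k = 1e+14 * exp(-58000 / (8.314 * 430))
k = 1e+14 * exp(-16.223685)
k = 9.00e+06


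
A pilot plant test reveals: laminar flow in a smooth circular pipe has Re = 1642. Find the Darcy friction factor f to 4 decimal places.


f = 64 / Re
f = 64 / 1642
f = 0.0390


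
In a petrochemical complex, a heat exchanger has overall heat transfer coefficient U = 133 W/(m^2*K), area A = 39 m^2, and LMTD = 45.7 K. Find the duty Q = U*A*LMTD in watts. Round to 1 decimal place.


Q = U * A * LMTD
Q = 133 * 39 * 45.7
Q = 237045.9 W


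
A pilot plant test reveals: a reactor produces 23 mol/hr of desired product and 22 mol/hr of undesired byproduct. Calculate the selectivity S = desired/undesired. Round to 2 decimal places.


S = desired product rate / undesired product rate
S = 23 / 22
S = 1.05


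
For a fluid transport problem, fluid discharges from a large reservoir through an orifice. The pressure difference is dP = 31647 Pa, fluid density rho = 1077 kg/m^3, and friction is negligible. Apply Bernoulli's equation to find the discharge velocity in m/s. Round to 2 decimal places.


v = sqrt(2*dP/rho)
v = sqrt(2*31647/1077)
v = sqrt(58.768802)
v = 7.67 m/s


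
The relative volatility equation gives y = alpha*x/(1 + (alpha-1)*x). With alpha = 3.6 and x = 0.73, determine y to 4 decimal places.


y = alpha*x / (1 + (alpha-1)*x)
y = 3.6*0.73 / (1 + (3.6-1)*0.73)
y = 2.628 / (1 + 1.898)
y = 2.628 / 2.898
y = 0.9068


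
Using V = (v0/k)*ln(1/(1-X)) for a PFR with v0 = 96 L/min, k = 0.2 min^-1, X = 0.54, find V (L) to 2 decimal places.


V = (v0/k) * ln(1/(1-X))
V = (96/0.2) * ln(1/(1-0.54))
V = 480.0 * ln(2.173913)
V = 480.0 * 0.776529
V = 372.73 L


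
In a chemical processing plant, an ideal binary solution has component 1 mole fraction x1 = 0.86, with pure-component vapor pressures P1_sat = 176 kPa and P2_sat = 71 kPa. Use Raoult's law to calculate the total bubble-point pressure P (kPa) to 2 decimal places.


P = x1*P1_sat + x2*P2_sat
x2 = 1 - x1 = 1 - 0.86 = 0.14
P = 0.86*176 + 0.14*71
P = 151.36 + 9.94
P = 161.30 kPa


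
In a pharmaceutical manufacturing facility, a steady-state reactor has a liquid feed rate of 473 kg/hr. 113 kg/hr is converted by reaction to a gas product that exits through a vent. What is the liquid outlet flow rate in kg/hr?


Steady-state mass balance on the main outlet: F_out = F_in - F_removed
F_out = 473 - 113
F_out = 360 kg/hr


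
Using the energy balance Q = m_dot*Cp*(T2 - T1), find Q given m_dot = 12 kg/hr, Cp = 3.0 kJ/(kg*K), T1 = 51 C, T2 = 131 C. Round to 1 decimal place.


Q = m_dot * Cp * (T2 - T1)
Q = 12 * 3.0 * (131 - 51)
Q = 12 * 3.0 * 80
Q = 2880.0 kJ/hr


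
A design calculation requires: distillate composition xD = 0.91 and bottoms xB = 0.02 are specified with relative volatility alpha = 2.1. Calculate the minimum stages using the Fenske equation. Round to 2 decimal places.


N_min = ln((xD*(1-xB))/(xB*(1-xD))) / ln(alpha)
Numerator inside ln: 0.8918 / 0.0018 = 495.444444
ln(495.444444) = 6.205455
ln(alpha) = ln(2.1) = 0.741937
N_min = 6.205455 / 0.741937 = 8.36


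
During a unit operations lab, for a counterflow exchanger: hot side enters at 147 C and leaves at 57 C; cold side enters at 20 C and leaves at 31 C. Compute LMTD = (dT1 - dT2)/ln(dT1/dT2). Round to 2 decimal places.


dT1 = Th_in - Tc_out = 147 - 31 = 116
dT2 = Th_out - Tc_in = 57 - 20 = 37
LMTD = (dT1 - dT2) / ln(dT1/dT2)
LMTD = (116 - 37) / ln(116/37)
LMTD = 69.14 K


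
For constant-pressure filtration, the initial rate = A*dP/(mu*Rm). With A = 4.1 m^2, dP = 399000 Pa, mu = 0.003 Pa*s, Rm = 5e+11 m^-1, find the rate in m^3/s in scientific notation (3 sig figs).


rate = A * dP / (mu * Rm)
rate = 4.1 * 399000 / (0.003 * 5e+11)
rate = 1635900.0 / 1.500e+09
rate = 1.09e-03 m^3/s


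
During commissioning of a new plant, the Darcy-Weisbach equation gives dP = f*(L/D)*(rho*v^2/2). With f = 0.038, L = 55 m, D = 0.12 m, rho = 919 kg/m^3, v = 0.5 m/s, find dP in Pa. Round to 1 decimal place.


dP = f * (L/D) * (rho*v^2/2)
dP = 0.038 * (55/0.12) * (919*0.5^2/2)
L/D = 458.33333333
rho*v^2/2 = 919*0.25/2 = 114.875
dP = 0.038 * 458.33333333 * 114.875
dP = 2000.7 Pa


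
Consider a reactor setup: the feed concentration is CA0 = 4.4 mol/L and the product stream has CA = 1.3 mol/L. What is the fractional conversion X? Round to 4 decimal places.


X = (CA0 - CA) / CA0
X = (4.4 - 1.3) / 4.4
X = 3.1 / 4.4
X = 0.7045


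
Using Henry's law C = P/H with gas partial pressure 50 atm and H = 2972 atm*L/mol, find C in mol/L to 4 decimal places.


C = P / H
C = 50 / 2972
C = 0.0168 mol/L


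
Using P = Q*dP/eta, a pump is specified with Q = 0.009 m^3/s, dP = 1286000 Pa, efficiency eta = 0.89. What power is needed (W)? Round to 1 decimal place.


P = Q * dP / eta
P = 0.009 * 1286000 / 0.89
P = 11574.0 / 0.89
P = 13004.5 W


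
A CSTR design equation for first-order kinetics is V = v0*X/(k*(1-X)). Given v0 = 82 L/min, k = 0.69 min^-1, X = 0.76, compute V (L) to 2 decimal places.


V = v0 * X / (k * (1 - X))
V = 82 * 0.76 / (0.69 * (1 - 0.76))
V = 62.32 / (0.69 * 0.24)
V = 62.32 / 0.1656
V = 376.33 L


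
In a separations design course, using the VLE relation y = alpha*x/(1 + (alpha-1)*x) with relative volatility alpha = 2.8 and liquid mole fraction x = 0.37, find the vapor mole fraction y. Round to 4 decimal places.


y = alpha*x / (1 + (alpha-1)*x)
y = 2.8*0.37 / (1 + (2.8-1)*0.37)
y = 1.036 / (1 + 0.666)
y = 1.036 / 1.666
y = 0.6218


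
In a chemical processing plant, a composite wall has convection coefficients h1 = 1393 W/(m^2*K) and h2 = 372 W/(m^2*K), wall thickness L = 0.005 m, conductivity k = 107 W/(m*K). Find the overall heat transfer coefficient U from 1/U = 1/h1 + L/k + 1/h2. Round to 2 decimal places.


1/U = 1/h1 + L/k + 1/h2
1/U = 1/1393 + 0.005/107 + 1/372
1/U = 0.0007178751 + 4.6729e-05 + 0.002688172
1/U = 0.0034527761
U = 289.62 W/(m^2*K)


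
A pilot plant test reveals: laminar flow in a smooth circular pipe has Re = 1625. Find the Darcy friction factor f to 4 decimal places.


f = 64 / Re
f = 64 / 1625
f = 0.0394


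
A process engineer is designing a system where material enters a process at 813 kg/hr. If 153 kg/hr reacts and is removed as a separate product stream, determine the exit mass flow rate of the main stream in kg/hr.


Steady-state mass balance on the main outlet: F_out = F_in - F_removed
F_out = 813 - 153
F_out = 660 kg/hr


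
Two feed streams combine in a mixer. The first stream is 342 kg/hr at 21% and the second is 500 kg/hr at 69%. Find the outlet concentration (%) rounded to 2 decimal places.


Mass balance on solute: F1*x1 + F2*x2 = F3*x3
F3 = F1 + F2 = 342 + 500 = 842 kg/hr
x3 = (F1*x1 + F2*x2)/F3
x3 = (342*0.21 + 500*0.69) / 842
x3 = 49.50%


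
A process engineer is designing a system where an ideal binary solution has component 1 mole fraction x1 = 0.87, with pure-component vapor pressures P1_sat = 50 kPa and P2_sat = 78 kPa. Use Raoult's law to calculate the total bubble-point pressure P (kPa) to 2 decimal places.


P = x1*P1_sat + x2*P2_sat
x2 = 1 - x1 = 1 - 0.87 = 0.13
P = 0.87*50 + 0.13*78
P = 43.5 + 10.14
P = 53.64 kPa


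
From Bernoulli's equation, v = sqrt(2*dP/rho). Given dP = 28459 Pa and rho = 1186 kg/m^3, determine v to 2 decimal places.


v = sqrt(2*dP/rho)
v = sqrt(2*28459/1186)
v = sqrt(47.991568)
v = 6.93 m/s


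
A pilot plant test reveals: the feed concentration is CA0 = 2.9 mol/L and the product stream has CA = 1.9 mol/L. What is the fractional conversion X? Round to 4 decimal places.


X = (CA0 - CA) / CA0
X = (2.9 - 1.9) / 2.9
X = 1.0 / 2.9
X = 0.3448


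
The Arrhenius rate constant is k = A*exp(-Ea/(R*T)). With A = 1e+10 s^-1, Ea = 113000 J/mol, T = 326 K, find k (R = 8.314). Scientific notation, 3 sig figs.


k = A * exp(-Ea/(R*T))
k = 1e+10 * exp(-113000 / (8.314 * 326))
k = 1e+10 * exp(-41.691817)
k = 7.82e-09


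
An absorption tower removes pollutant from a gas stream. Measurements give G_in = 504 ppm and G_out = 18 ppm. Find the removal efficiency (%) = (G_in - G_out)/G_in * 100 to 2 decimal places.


Efficiency = (G_in - G_out) / G_in * 100%
Efficiency = (504 - 18) / 504 * 100
Efficiency = 486 / 504 * 100
Efficiency = 96.43%


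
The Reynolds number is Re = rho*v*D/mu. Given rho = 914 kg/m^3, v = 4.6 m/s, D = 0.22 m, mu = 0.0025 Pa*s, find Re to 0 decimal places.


Re = rho * v * D / mu
Re = 914 * 4.6 * 0.22 / 0.0025
Re = 924.968 / 0.0025
Re = 369987


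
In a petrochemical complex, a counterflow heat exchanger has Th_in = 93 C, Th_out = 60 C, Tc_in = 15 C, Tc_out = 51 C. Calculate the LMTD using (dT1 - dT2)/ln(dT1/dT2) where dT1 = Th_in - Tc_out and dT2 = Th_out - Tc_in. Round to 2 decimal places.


dT1 = Th_in - Tc_out = 93 - 51 = 42
dT2 = Th_out - Tc_in = 60 - 15 = 45
LMTD = (dT1 - dT2) / ln(dT1/dT2)
LMTD = (42 - 45) / ln(42/45)
LMTD = 43.48 K
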